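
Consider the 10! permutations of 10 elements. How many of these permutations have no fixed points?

1334961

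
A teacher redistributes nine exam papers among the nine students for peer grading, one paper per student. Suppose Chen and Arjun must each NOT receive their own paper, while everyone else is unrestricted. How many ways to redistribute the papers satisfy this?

Let A_j be the event that the j-th constrained one is fixed. By inclusion-exclusion over the 2 events:
Σ_{j=0}^{2} (-1)^j C(2,j)(9-j)!
= C(2,0)·9! - C(2,1)·8! + C(2,2)·7!
= 362880 - 80640 + 5040
= 287280

287280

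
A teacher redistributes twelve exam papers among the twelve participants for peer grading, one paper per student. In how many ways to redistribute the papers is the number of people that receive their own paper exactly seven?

34848

Choose which 7 of the 12 are fixed: C(12,7) = 792.
The other 5 form a derangement: !5 = 44.
Total: 792 × 44 = 34848.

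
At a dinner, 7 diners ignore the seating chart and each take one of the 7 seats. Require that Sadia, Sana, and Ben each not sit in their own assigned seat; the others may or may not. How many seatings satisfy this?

3216

Let A_j be the event that the j-th constrained one is fixed. By inclusion-exclusion over the 3 events:
Σ_{j=0}^{3} (-1)^j C(3,j)(7-j)!
= C(3,0)·7! - C(3,1)·6! + C(3,2)·5! - C(3,3)·4!
= 5040 - 2160 + 360 - 24
= 3216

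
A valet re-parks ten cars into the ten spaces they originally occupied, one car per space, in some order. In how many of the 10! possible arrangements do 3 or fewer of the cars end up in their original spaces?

Sum C(10,i)·!(10-i) for i = 0..3:
  i=0: C(10,0)·!10 = 1·1334961 = 1334961
  i=1: C(10,1)·!9 = 10·133496 = 1334960
  i=2: C(10,2)·!8 = 45·14833 = 667485
  i=3: C(10,3)·!7 = 120·1854 = 222480
Total = 3559886.

3559886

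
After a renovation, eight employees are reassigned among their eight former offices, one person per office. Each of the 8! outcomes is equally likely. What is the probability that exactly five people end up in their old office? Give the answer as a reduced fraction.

1/360

Favorable outcomes: C(8,5)·!3 = 56·2 = 112.
Total outcomes: 8! = 40320.
Probability = 112/40320 = 1/360.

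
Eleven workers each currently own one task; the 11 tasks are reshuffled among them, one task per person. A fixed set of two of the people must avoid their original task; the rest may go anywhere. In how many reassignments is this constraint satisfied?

Inclusion-exclusion on the 2 forbidden self-matches:
Σ_{j=0}^{2} (-1)^j C(2,j)(11-j)!
= C(2,0)·11! - C(2,1)·10! + C(2,2)·9!
= 39916800 - 7257600 + 362880
= 33022080

33022080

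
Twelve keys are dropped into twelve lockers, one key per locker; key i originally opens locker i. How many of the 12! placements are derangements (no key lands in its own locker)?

176214841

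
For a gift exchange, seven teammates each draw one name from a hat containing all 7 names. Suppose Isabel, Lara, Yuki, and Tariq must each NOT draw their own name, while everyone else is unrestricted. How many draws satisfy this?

Let A_j be the event that the j-th constrained one is fixed. By inclusion-exclusion over the 4 events:
Σ_{j=0}^{4} (-1)^j C(4,j)(7-j)!
= C(4,0)·7! - C(4,1)·6! + C(4,2)·5! - C(4,3)·4! + C(4,4)·3!
= 5040 - 2880 + 720 - 96 + 6
= 2790

2790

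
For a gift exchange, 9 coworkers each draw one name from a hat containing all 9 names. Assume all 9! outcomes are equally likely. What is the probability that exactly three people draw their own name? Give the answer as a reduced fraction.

Favorable outcomes: C(9,3)·!6 = 84·265 = 22260.
Total outcomes: 9! = 362880.
Probability = 22260/362880 = 53/864.

53/864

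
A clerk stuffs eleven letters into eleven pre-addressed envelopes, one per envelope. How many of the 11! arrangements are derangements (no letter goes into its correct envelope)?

The subfactorial !11 = [11!/e] (nearest integer).
11! = 39916800, and 39916800/e ≈ 14684570.08, so !11 = 14684570.

14684570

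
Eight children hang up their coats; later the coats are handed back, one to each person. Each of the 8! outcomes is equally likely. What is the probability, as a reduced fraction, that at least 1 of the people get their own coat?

3641/5760

Favorable outcomes: Σ_{i≥1} C(8,i)·!(8-i) = 8·1854 + 28·265 + 56·44 + 70·9 + 56·2 + 28·1 + 8·0 + 1·1 = 25487.
Total outcomes: 8! = 40320.
Probability = 25487/40320 = 3641/5760.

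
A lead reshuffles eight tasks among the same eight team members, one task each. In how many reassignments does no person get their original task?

14833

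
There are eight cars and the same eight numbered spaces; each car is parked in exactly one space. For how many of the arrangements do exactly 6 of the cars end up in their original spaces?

28

Choose which 6 of the 8 are fixed: C(8,6) = 28.
The other 2 form a derangement: !2 = 1.
Total: 28 × 1 = 28.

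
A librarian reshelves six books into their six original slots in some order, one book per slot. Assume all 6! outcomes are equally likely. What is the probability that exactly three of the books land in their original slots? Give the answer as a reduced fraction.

1/18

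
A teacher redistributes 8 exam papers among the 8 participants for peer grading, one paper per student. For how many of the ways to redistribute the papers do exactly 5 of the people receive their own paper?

112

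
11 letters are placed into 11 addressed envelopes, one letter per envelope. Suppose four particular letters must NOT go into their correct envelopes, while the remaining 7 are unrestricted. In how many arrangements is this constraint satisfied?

Let A_j be the event that the j-th constrained one is fixed. By inclusion-exclusion over the 4 events:
Σ_{j=0}^{4} (-1)^j C(4,j)(11-j)!
= C(4,0)·11! - C(4,1)·10! + C(4,2)·9! - C(4,3)·8! + C(4,4)·7!
= 39916800 - 14515200 + 2177280 - 161280 + 5040
= 27422640

27422640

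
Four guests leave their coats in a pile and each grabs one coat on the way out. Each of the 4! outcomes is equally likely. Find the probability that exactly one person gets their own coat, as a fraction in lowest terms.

Favorable outcomes: C(4,1)·!3 = 4·2 = 8.
Total outcomes: 4! = 24.
Probability = 8/24 = 1/3.

1/3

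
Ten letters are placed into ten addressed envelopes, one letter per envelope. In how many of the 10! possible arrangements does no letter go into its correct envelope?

1334961

By inclusion-exclusion, !10 = Σ (-1)^k · 10!/k! for k=0..10
= 10! - 10!/1! + 10!/2! - 10!/3! + 10!/4! - 10!/5! + 10!/6! - 10!/7! + 10!/8! - 10!/9! + 10!/10!
= 3628800 - 3628800 + 1814400 - 604800 + 151200 - 30240 + 5040 - 720 + 90 - 10 + 1
= 1334961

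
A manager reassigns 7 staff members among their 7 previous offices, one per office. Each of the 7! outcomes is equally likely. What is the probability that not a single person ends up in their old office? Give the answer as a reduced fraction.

103/280

Favorable outcomes: !7 = 1854.
Total outcomes: 7! = 5040.
Probability = 1854/5040 = 103/280.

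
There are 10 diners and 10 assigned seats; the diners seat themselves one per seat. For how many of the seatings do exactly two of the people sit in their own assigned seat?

Pick the 2 fixed positions: C(10,2) = 45 ways.
The remaining 8 must be deranged: !8 = 14833.
Total: 45 × 14833 = 667485.

667485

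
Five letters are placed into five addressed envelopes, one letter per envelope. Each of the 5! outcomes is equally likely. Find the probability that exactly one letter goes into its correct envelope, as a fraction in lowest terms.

3/8

Favorable outcomes: C(5,1)·!4 = 5·9 = 45.
Total outcomes: 5! = 120.
Probability = 45/120 = 3/8.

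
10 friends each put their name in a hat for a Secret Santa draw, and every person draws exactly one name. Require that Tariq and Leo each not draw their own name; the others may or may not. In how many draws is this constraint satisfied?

2943360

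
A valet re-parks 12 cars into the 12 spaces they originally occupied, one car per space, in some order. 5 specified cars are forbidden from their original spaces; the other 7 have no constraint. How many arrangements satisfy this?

312273360

Inclusion-exclusion on the 5 forbidden self-matches:
Σ_{j=0}^{5} (-1)^j C(5,j)(12-j)!
= C(5,0)·12! - C(5,1)·11! + C(5,2)·10! - C(5,3)·9! + C(5,4)·8! - C(5,5)·7!
= 479001600 - 199584000 + 36288000 - 3628800 + 201600 - 5040
= 312273360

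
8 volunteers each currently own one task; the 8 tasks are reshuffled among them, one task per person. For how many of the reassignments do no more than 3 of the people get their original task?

39549

Sum C(8,i)·!(8-i) for i = 0..3:
  i=0: C(8,0)·!8 = 1·14833 = 14833
  i=1: C(8,1)·!7 = 8·1854 = 14832
  i=2: C(8,2)·!6 = 28·265 = 7420
  i=3: C(8,3)·!5 = 56·44 = 2464
Total = 39549.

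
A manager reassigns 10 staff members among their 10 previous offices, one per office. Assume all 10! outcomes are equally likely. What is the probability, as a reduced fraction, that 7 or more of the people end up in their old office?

Favorable outcomes: Σ_{i≥7} C(10,i)·!(10-i) = 120·2 + 45·1 + 10·0 + 1·1 = 286.
Total outcomes: 10! = 3628800.
Probability = 286/3628800 = 143/1814400.

143/1814400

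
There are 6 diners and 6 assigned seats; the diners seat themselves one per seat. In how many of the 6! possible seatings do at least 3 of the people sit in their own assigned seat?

56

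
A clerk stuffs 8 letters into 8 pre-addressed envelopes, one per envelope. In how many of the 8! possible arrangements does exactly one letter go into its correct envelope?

Pick the single fixed position: C(8,1) = 8 ways.
The other 7 form a derangement: !7 = 1854.
Total: 8 × 1854 = 14832.

14832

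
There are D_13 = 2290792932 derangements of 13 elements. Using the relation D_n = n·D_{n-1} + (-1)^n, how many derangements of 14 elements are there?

D_14 = 14·2290792932 + 1 = 32071101049.

32071101049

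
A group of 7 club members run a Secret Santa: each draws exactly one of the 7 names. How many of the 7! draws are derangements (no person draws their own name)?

!7 is the nearest integer to 7!/e.
7! = 5040, and 5040/e ≈ 1854.11, so !7 = 1854.

1854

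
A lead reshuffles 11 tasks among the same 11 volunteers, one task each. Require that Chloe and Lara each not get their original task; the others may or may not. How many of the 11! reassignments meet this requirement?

Inclusion-exclusion on the 2 forbidden self-matches:
Σ_{j=0}^{2} (-1)^j C(2,j)(11-j)!
= C(2,0)·11! - C(2,1)·10! + C(2,2)·9!
= 39916800 - 7257600 + 362880
= 33022080

33022080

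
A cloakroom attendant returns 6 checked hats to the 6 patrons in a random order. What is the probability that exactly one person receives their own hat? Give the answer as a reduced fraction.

Favorable outcomes: C(6,1)·!5 = 6·44 = 264.
Total outcomes: 6! = 720.
Probability = 264/720 = 11/30.

11/30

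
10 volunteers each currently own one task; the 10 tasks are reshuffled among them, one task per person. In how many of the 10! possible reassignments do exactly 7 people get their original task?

240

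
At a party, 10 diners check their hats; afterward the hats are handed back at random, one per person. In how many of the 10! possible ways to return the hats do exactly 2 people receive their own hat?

667485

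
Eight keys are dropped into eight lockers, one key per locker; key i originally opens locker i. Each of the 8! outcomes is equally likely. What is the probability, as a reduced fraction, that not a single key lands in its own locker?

Favorable outcomes: !8 = 14833.
Total outcomes: 8! = 40320.
Probability = 14833/40320 = 2119/5760.

2119/5760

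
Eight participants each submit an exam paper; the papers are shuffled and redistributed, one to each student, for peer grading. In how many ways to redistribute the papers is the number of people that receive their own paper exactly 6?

28

Pick the 6 fixed positions: C(8,6) = 28 ways.
The remaining 2 must be deranged: !2 = 1.
Total: 28 × 1 = 28.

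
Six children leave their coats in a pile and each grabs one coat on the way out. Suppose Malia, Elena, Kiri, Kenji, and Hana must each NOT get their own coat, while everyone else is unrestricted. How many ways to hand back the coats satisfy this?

309

Let A_j be the event that the j-th constrained one is fixed. By inclusion-exclusion over the 5 events:
Σ_{j=0}^{5} (-1)^j C(5,j)(6-j)!
= C(5,0)·6! - C(5,1)·5! + C(5,2)·4! - C(5,3)·3! + C(5,4)·2! - C(5,5)·1!
= 720 - 600 + 240 - 60 + 10 - 1
= 309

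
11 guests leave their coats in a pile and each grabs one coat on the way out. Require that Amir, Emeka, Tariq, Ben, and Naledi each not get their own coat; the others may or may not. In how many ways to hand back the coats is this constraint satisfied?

Inclusion-exclusion on the 5 forbidden self-matches:
Σ_{j=0}^{5} (-1)^j C(5,j)(11-j)!
= C(5,0)·11! - C(5,1)·10! + C(5,2)·9! - C(5,3)·8! + C(5,4)·7! - C(5,5)·6!
= 39916800 - 18144000 + 3628800 - 403200 + 25200 - 720
= 25022880

25022880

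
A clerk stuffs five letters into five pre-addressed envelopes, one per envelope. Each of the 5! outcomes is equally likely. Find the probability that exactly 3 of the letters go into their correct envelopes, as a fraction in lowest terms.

1/12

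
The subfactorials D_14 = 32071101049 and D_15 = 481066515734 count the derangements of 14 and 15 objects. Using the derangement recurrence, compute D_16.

7697064251745

D_16 = (16-1)·(D_15 + D_14) = 15·(481066515734 + 32071101049) = 15·513137616783 = 7697064251745.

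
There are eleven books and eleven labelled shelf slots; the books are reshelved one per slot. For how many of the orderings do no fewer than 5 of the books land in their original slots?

146114

Sum C(11,i)·!(11-i) for i = 5..11:
  i=5: C(11,5)·!6 = 462·265 = 122430
  i=6: C(11,6)·!5 = 462·44 = 20328
  i=7: C(11,7)·!4 = 330·9 = 2970
  i=8: C(11,8)·!3 = 165·2 = 330
  i=9: C(11,9)·!2 = 55·1 = 55
  i=10: C(11,10)·!1 = 11·0 = 0
  i=11: C(11,11)·!0 = 1·1 = 1
Total = 146114.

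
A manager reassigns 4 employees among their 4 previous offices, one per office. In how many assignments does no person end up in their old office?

!4 is the nearest integer to 4!/e.
4! = 24, and 24/e ≈ 8.83, so !4 = 9.

9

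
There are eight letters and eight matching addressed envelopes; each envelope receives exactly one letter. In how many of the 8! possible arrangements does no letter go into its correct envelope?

14833

Recurrence: !8 = 7·(!7 + !6).
!8 = 7·(1854 + 265) = 7·2119 = 14833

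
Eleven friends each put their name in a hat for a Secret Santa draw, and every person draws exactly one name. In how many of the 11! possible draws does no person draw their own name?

!11 is the nearest integer to 11!/e.
11! = 39916800, and 39916800/e ≈ 14684570.08, so !11 = 14684570.

14684570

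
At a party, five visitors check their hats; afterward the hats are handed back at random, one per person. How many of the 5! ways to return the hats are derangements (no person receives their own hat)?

The number of derangements of 5 is !5 = Σ_{k=0}^{5} (-1)^k·5!/k!
= 5! - 5!/1! + 5!/2! - 5!/3! + 5!/4! - 5!/5!
= 120 - 120 + 60 - 20 + 5 - 1
= 44

44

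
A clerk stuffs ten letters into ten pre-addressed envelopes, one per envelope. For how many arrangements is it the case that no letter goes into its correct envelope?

!10 is the nearest integer to 10!/e.
10! = 3628800, and 3628800/e ≈ 1334960.92, so !10 = 1334961.

1334961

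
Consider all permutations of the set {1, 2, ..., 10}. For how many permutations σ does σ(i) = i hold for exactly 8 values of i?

Choose which 8 of the 10 are fixed: C(10,8) = 45.
The remaining 2 must be deranged: !2 = 1.
Total: 45 × 1 = 45.

45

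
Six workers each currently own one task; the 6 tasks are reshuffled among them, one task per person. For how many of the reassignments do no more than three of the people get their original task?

704

# with exactly i fixed is C(6,i)·!(6-i); sum over i=0..3:
  i=0: C(6,0)·!6 = 1·265 = 265
  i=1: C(6,1)·!5 = 6·44 = 264
  i=2: C(6,2)·!4 = 15·9 = 135
  i=3: C(6,3)·!3 = 20·2 = 40
Total = 704.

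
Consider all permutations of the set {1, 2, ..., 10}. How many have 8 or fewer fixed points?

Sum C(10,i)·!(10-i) for i = 0..8:
  i=0: C(10,0)·!10 = 1·1334961 = 1334961
  i=1: C(10,1)·!9 = 10·133496 = 1334960
  i=2: C(10,2)·!8 = 45·14833 = 667485
  i=3: C(10,3)·!7 = 120·1854 = 222480
  i=4: C(10,4)·!6 = 210·265 = 55650
  i=5: C(10,5)·!5 = 252·44 = 11088
  i=6: C(10,6)·!4 = 210·9 = 1890
  i=7: C(10,7)·!3 = 120·2 = 240
  i=8: C(10,8)·!2 = 45·1 = 45
Total = 3628799.

3628799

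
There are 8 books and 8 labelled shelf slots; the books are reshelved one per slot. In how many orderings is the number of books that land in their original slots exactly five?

112

Choose which 5 of the 8 are fixed: C(8,5) = 56.
The other 3 form a derangement: !3 = 2.
Total: 56 × 2 = 112.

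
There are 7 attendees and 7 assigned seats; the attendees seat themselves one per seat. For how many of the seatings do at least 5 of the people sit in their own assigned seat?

22

# with exactly i fixed is C(7,i)·!(7-i); sum over i=5..7:
  i=5: C(7,5)·!2 = 21·1 = 21
  i=6: C(7,6)·!1 = 7·0 = 0
  i=7: C(7,7)·!0 = 1·1 = 1
Total = 22.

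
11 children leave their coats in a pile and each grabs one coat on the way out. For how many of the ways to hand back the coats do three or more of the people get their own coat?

3205379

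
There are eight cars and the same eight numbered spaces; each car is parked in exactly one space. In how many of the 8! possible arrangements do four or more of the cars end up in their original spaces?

771

Sum C(8,i)·!(8-i) for i = 4..8:
  i=4: C(8,4)·!4 = 70·9 = 630
  i=5: C(8,5)·!3 = 56·2 = 112
  i=6: C(8,6)·!2 = 28·1 = 28
  i=7: C(8,7)·!1 = 8·0 = 0
  i=8: C(8,8)·!0 = 1·1 = 1
Total = 771.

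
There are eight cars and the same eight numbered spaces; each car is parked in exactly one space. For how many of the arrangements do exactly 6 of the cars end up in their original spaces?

28

Choose which 6 of the 8 are fixed: C(8,6) = 28.
The other 2 form a derangement: !2 = 1.
Total: 28 × 1 = 28.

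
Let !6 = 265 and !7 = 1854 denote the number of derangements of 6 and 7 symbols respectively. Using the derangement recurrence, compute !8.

14833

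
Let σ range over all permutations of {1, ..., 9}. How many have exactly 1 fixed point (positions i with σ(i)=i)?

133497

Pick the single fixed position: C(9,1) = 9 ways.
The other 8 form a derangement: !8 = 14833.
Total: 9 × 14833 = 133497.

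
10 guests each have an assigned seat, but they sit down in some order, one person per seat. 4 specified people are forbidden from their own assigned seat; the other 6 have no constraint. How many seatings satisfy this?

2399760

Inclusion-exclusion on the 4 forbidden self-matches:
Σ_{j=0}^{4} (-1)^j C(4,j)(10-j)!
= C(4,0)·10! - C(4,1)·9! + C(4,2)·8! - C(4,3)·7! + C(4,4)·6!
= 3628800 - 1451520 + 241920 - 20160 + 720
= 2399760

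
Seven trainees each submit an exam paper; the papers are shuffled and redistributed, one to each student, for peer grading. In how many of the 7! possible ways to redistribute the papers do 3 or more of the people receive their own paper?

# with exactly i fixed is C(7,i)·!(7-i); sum over i=3..7:
  i=3: C(7,3)·!4 = 35·9 = 315
  i=4: C(7,4)·!3 = 35·2 = 70
  i=5: C(7,5)·!2 = 21·1 = 21
  i=6: C(7,6)·!1 = 7·0 = 0
  i=7: C(7,7)·!0 = 1·1 = 1
Total = 407.

407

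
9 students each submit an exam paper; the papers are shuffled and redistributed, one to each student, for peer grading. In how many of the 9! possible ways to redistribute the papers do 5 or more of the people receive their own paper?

# with exactly i fixed is C(9,i)·!(9-i); sum over i=5..9:
  i=5: C(9,5)·!4 = 126·9 = 1134
  i=6: C(9,6)·!3 = 84·2 = 168
  i=7: C(9,7)·!2 = 36·1 = 36
  i=8: C(9,8)·!1 = 9·0 = 0
  i=9: C(9,9)·!0 = 1·1 = 1
Total = 1339.

1339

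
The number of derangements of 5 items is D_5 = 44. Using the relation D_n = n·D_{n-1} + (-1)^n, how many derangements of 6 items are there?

D_6 = 6·44 + 1 = 265.

265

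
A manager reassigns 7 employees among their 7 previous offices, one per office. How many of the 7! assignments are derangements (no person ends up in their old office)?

1854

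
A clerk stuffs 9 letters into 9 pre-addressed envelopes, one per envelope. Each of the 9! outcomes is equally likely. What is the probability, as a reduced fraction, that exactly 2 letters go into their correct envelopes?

Favorable outcomes: C(9,2)·!7 = 36·1854 = 66744.
Total outcomes: 9! = 362880.
Probability = 66744/362880 = 103/560.

103/560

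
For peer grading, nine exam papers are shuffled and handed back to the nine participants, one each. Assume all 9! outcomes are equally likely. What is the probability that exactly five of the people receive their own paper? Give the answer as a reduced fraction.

1/320

Favorable outcomes: C(9,5)·!4 = 126·9 = 1134.
Total outcomes: 9! = 362880.
Probability = 1134/362880 = 1/320.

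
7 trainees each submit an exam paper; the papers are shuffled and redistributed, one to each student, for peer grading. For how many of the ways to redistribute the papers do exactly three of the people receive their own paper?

Choose which 3 of the 7 are fixed: C(7,3) = 35.
The other 4 form a derangement: !4 = 9.
Total: 35 × 9 = 315.

315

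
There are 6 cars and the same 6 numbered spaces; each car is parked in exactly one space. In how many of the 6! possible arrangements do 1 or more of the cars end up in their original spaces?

# with exactly i fixed is C(6,i)·!(6-i); sum over i=1..6:
  i=1: C(6,1)·!5 = 6·44 = 264
  i=2: C(6,2)·!4 = 15·9 = 135
  i=3: C(6,3)·!3 = 20·2 = 40
  i=4: C(6,4)·!2 = 15·1 = 15
  i=5: C(6,5)·!1 = 6·0 = 0
  i=6: C(6,6)·!0 = 1·1 = 1
Total = 455.

455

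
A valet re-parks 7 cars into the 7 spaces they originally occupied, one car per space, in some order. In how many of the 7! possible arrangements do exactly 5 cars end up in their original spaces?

21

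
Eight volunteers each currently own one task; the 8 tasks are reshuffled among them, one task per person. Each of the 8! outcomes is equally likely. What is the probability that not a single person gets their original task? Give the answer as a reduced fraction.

2119/5760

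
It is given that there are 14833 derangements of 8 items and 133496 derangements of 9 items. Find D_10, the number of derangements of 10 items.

D_10 = (10-1)·(D_9 + D_8) = 9·(133496 + 14833) = 9·148329 = 1334961.

1334961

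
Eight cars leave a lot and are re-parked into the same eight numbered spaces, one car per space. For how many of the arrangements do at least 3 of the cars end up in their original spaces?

3235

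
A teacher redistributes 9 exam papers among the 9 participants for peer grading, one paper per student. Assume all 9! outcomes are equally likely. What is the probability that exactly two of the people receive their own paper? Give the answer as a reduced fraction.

Favorable outcomes: C(9,2)·!7 = 36·1854 = 66744.
Total outcomes: 9! = 362880.
Probability = 66744/362880 = 103/560.

103/560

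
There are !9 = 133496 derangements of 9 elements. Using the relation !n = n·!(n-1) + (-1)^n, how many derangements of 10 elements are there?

!10 = 10·133496 + 1 = 1334961.

1334961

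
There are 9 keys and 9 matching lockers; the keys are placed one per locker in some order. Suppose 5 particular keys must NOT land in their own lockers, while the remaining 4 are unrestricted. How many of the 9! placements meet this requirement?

Inclusion-exclusion on the 5 forbidden self-matches:
Σ_{j=0}^{5} (-1)^j C(5,j)(9-j)!
= C(5,0)·9! - C(5,1)·8! + C(5,2)·7! - C(5,3)·6! + C(5,4)·5! - C(5,5)·4!
= 362880 - 201600 + 50400 - 7200 + 600 - 24
= 205056

205056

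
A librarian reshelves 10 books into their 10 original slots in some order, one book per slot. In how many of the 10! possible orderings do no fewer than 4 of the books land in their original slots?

# with exactly i fixed is C(10,i)·!(10-i); sum over i=4..10:
  i=4: C(10,4)·!6 = 210·265 = 55650
  i=5: C(10,5)·!5 = 252·44 = 11088
  i=6: C(10,6)·!4 = 210·9 = 1890
  i=7: C(10,7)·!3 = 120·2 = 240
  i=8: C(10,8)·!2 = 45·1 = 45
  i=9: C(10,9)·!1 = 10·0 = 0
  i=10: C(10,10)·!0 = 1·1 = 1
Total = 68914.

68914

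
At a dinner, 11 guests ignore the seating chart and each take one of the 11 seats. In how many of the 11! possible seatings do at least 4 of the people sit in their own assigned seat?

# with exactly i fixed is C(11,i)·!(11-i); sum over i=4..11:
  i=4: C(11,4)·!7 = 330·1854 = 611820
  i=5: C(11,5)·!6 = 462·265 = 122430
  i=6: C(11,6)·!5 = 462·44 = 20328
  i=7: C(11,7)·!4 = 330·9 = 2970
  i=8: C(11,8)·!3 = 165·2 = 330
  i=9: C(11,9)·!2 = 55·1 = 55
  i=10: C(11,10)·!1 = 11·0 = 0
  i=11: C(11,11)·!0 = 1·1 = 1
Total = 757934.

757934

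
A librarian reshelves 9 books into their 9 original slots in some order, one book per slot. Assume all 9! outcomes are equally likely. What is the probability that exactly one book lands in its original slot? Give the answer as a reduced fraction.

2119/5760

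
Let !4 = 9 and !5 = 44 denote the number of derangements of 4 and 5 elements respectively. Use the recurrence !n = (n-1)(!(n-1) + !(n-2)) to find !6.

265

!6 = (6-1)·(!5 + !4) = 5·(44 + 9) = 5·53 = 265.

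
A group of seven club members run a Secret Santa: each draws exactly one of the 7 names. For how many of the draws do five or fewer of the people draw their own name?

5039

# with exactly i fixed is C(7,i)·!(7-i); sum over i=0..5:
  i=0: C(7,0)·!7 = 1·1854 = 1854
  i=1: C(7,1)·!6 = 7·265 = 1855
  i=2: C(7,2)·!5 = 21·44 = 924
  i=3: C(7,3)·!4 = 35·9 = 315
  i=4: C(7,4)·!3 = 35·2 = 70
  i=5: C(7,5)·!2 = 21·1 = 21
Total = 5039.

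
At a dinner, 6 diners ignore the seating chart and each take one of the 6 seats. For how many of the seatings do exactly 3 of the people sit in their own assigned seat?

Choose which 3 of the 6 are fixed: C(6,3) = 20.
The remaining 3 must be deranged: !3 = 2.
Total: 20 × 2 = 40.

40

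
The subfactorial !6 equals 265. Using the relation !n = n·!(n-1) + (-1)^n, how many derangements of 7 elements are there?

1854

!7 = 7·265 - 1 = 1854.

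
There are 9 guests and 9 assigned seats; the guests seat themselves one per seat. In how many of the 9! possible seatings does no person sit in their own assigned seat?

133496

!9 is the nearest integer to 9!/e.
9! = 362880, and 362880/e ≈ 133496.09, so !9 = 133496.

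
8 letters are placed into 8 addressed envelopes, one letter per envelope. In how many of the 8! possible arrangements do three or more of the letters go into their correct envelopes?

3235

# with exactly i fixed is C(8,i)·!(8-i); sum over i=3..8:
  i=3: C(8,3)·!5 = 56·44 = 2464
  i=4: C(8,4)·!4 = 70·9 = 630
  i=5: C(8,5)·!3 = 56·2 = 112
  i=6: C(8,6)·!2 = 28·1 = 28
  i=7: C(8,7)·!1 = 8·0 = 0
  i=8: C(8,8)·!0 = 1·1 = 1
Total = 3235.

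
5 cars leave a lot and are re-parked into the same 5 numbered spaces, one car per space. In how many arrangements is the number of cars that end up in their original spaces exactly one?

45

Pick the single fixed position: C(5,1) = 5 ways.
The remaining 4 must be deranged: !4 = 9.
Total: 5 × 9 = 45.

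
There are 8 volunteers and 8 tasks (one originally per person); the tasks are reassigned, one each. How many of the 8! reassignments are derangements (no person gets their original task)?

Use !n = (n-1)(!(n-1) + !(n-2)).
!8 = 7·(1854 + 265) = 7·2119 = 14833

14833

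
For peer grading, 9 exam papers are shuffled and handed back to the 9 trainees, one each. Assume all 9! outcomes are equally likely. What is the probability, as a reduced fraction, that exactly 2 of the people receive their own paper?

Favorable outcomes: C(9,2)·!7 = 36·1854 = 66744.
Total outcomes: 9! = 362880.
Probability = 66744/362880 = 103/560.

103/560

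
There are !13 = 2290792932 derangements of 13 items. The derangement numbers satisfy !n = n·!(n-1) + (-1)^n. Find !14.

32071101049

!14 = 14·2290792932 + 1 = 32071101049.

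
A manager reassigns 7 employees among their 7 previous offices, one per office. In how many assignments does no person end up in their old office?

Use !n = n·!(n-1) + (-1)^n.
!7 = 7·265 - 1 = 1854

1854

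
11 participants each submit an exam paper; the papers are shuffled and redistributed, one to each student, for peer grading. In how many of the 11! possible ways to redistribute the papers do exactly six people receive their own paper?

20328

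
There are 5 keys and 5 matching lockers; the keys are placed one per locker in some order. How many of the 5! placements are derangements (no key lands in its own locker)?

44

The subfactorial !5 = [5!/e] (nearest integer).
5! = 120, and 120/e ≈ 44.15, so !5 = 44.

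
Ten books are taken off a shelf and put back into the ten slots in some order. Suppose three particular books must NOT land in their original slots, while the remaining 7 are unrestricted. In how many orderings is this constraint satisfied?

Inclusion-exclusion on the 3 forbidden self-matches:
Σ_{j=0}^{3} (-1)^j C(3,j)(10-j)!
= C(3,0)·10! - C(3,1)·9! + C(3,2)·8! - C(3,3)·7!
= 3628800 - 1088640 + 120960 - 5040
= 2656080

2656080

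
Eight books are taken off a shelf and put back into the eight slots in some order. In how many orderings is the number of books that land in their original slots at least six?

Sum C(8,i)·!(8-i) for i = 6..8:
  i=6: C(8,6)·!2 = 28·1 = 28
  i=7: C(8,7)·!1 = 8·0 = 0
  i=8: C(8,8)·!0 = 1·1 = 1
Total = 29.

29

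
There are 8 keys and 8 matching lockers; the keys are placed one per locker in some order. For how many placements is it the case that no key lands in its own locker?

14833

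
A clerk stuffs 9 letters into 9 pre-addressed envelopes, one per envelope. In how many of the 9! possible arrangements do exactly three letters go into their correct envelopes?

22260

Choose which 3 of the 9 are fixed: C(9,3) = 84.
The other 6 form a derangement: !6 = 265.
Total: 84 × 265 = 22260.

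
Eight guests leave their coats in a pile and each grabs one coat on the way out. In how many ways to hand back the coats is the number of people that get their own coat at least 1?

25487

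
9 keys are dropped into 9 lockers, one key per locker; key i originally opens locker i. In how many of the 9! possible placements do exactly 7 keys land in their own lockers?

36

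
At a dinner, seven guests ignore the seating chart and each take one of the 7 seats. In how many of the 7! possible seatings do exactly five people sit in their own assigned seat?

Choose which 5 of the 7 are fixed: C(7,5) = 21.
The other 2 form a derangement: !2 = 1.
Total: 21 × 1 = 21.

21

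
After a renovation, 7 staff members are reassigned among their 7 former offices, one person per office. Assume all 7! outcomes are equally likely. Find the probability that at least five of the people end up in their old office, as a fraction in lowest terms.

Favorable outcomes: Σ_{i≥5} C(7,i)·!(7-i) = 21·1 + 7·0 + 1·1 = 22.
Total outcomes: 7! = 5040.
Probability = 22/5040 = 11/2520.

11/2520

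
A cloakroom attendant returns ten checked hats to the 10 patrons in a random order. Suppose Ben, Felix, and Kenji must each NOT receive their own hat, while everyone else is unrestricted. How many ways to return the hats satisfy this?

2656080

Let A_j be the event that the j-th constrained one is fixed. By inclusion-exclusion over the 3 events:
Σ_{j=0}^{3} (-1)^j C(3,j)(10-j)!
= C(3,0)·10! - C(3,1)·9! + C(3,2)·8! - C(3,3)·7!
= 3628800 - 1088640 + 120960 - 5040
= 2656080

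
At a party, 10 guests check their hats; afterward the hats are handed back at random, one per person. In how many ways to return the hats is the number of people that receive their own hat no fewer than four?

68914

# with exactly i fixed is C(10,i)·!(10-i); sum over i=4..10:
  i=4: C(10,4)·!6 = 210·265 = 55650
  i=5: C(10,5)·!5 = 252·44 = 11088
  i=6: C(10,6)·!4 = 210·9 = 1890
  i=7: C(10,7)·!3 = 120·2 = 240
  i=8: C(10,8)·!2 = 45·1 = 45
  i=9: C(10,9)·!1 = 10·0 = 0
  i=10: C(10,10)·!0 = 1·1 = 1
Total = 68914.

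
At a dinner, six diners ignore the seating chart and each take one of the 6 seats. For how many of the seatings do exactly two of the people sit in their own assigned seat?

Choose which 2 of the 6 are fixed: C(6,2) = 15.
The remaining 4 must be deranged: !4 = 9.
Total: 15 × 9 = 135.

135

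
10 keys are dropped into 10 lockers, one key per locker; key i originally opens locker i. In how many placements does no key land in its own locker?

Recurrence: !10 = 9·(!9 + !8).
!10 = 9·(133496 + 14833) = 9·148329 = 1334961

1334961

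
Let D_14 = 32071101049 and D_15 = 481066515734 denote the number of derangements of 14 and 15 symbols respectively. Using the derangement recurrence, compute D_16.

D_16 = (16-1)·(D_15 + D_14) = 15·(481066515734 + 32071101049) = 15·513137616783 = 7697064251745.

7697064251745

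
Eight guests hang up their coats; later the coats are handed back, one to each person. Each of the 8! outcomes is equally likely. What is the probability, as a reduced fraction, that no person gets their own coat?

Favorable outcomes: !8 = 14833.
Total outcomes: 8! = 40320.
Probability = 14833/40320 = 2119/5760.

2119/5760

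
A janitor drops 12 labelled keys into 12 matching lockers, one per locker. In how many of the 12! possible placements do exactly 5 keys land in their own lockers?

Choose which 5 of the 12 are fixed: C(12,5) = 792.
The other 7 form a derangement: !7 = 1854.
Total: 792 × 1854 = 1468368.

1468368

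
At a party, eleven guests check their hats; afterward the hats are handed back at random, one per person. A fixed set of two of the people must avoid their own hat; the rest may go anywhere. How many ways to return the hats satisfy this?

33022080

Inclusion-exclusion on the 2 forbidden self-matches:
Σ_{j=0}^{2} (-1)^j C(2,j)(11-j)!
= C(2,0)·11! - C(2,1)·10! + C(2,2)·9!
= 39916800 - 7257600 + 362880
= 33022080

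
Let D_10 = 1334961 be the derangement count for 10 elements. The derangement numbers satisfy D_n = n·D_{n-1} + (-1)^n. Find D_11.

14684570

D_11 = 11·1334961 - 1 = 14684570.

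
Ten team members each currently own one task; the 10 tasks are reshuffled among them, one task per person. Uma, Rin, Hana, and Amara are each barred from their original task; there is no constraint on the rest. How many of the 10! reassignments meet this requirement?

2399760

Let A_j be the event that the j-th constrained one is fixed. By inclusion-exclusion over the 4 events:
Σ_{j=0}^{4} (-1)^j C(4,j)(10-j)!
= C(4,0)·10! - C(4,1)·9! + C(4,2)·8! - C(4,3)·7! + C(4,4)·6!
= 3628800 - 1451520 + 241920 - 20160 + 720
= 2399760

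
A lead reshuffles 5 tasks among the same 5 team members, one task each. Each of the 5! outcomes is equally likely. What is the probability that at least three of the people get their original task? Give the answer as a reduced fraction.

Favorable outcomes: Σ_{i≥3} C(5,i)·!(5-i) = 10·1 + 5·0 + 1·1 = 11.
Total outcomes: 5! = 120.
Probability = 11/120 = 11/120.

11/120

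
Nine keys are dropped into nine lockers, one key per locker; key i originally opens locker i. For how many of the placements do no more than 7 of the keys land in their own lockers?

# with exactly i fixed is C(9,i)·!(9-i); sum over i=0..7:
  i=0: C(9,0)·!9 = 1·133496 = 133496
  i=1: C(9,1)·!8 = 9·14833 = 133497
  i=2: C(9,2)·!7 = 36·1854 = 66744
  i=3: C(9,3)·!6 = 84·265 = 22260
  i=4: C(9,4)·!5 = 126·44 = 5544
  i=5: C(9,5)·!4 = 126·9 = 1134
  i=6: C(9,6)·!3 = 84·2 = 168
  i=7: C(9,7)·!2 = 36·1 = 36
Total = 362879.

362879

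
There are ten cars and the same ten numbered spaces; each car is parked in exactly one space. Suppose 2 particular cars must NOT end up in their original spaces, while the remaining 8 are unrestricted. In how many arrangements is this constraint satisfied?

2943360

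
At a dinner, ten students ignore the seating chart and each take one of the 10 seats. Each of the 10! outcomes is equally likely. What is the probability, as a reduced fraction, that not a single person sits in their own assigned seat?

Favorable outcomes: !10 = 1334961.
Total outcomes: 10! = 3628800.
Probability = 1334961/3628800 = 16481/44800.

16481/44800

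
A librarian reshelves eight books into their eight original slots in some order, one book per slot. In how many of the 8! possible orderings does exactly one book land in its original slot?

14832

Pick the single fixed position: C(8,1) = 8 ways.
The other 7 form a derangement: !7 = 1854.
Total: 8 × 1854 = 14832.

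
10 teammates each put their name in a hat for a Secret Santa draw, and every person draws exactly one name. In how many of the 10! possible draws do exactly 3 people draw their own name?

222480

Choose which 3 of the 10 are fixed: C(10,3) = 120.
The remaining 7 must be deranged: !7 = 1854.
Total: 120 × 1854 = 222480.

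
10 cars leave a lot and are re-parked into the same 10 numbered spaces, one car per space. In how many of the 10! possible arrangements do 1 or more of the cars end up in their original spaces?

2293839

Sum C(10,i)·!(10-i) for i = 1..10:
  i=1: C(10,1)·!9 = 10·133496 = 1334960
  i=2: C(10,2)·!8 = 45·14833 = 667485
  i=3: C(10,3)·!7 = 120·1854 = 222480
  i=4: C(10,4)·!6 = 210·265 = 55650
  i=5: C(10,5)·!5 = 252·44 = 11088
  i=6: C(10,6)·!4 = 210·9 = 1890
  i=7: C(10,7)·!3 = 120·2 = 240
  i=8: C(10,8)·!2 = 45·1 = 45
  i=9: C(10,9)·!1 = 10·0 = 0
  i=10: C(10,10)·!0 = 1·1 = 1
Total = 2293839.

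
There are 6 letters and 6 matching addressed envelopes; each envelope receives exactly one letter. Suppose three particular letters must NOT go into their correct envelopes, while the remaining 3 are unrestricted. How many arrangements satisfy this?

426

Let A_j be the event that the j-th constrained one is fixed. By inclusion-exclusion over the 3 events:
Σ_{j=0}^{3} (-1)^j C(3,j)(6-j)!
= C(3,0)·6! - C(3,1)·5! + C(3,2)·4! - C(3,3)·3!
= 720 - 360 + 72 - 6
= 426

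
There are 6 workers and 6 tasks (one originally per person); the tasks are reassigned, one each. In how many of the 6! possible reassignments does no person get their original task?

265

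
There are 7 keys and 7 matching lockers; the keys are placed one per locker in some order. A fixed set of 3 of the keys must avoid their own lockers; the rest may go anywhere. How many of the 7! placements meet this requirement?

Let A_j be the event that the j-th constrained one is fixed. By inclusion-exclusion over the 3 events:
Σ_{j=0}^{3} (-1)^j C(3,j)(7-j)!
= C(3,0)·7! - C(3,1)·6! + C(3,2)·5! - C(3,3)·4!
= 5040 - 2160 + 360 - 24
= 3216

3216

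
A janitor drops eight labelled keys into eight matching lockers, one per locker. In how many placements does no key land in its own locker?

14833

Recurrence: !8 = 7·(!7 + !6).
!8 = 7·(1854 + 265) = 7·2119 = 14833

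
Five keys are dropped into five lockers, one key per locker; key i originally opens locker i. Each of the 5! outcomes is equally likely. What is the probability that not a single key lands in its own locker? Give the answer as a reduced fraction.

11/30

Favorable outcomes: !5 = 44.
Total outcomes: 5! = 120.
Probability = 44/120 = 11/30.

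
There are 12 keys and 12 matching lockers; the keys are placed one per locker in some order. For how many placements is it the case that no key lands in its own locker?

!12 = 12! · Σ_{k=0}^{12} (-1)^k/k!
= 12! - 12!/1! + 12!/2! - 12!/3! + 12!/4! - 12!/5! + 12!/6! - 12!/7! + 12!/8! - 12!/9! + 12!/10! - 12!/11! + 12!/12!
= 479001600 - 479001600 + 239500800 - 79833600 + 19958400 - 3991680 + 665280 - 95040 + 11880 - 1320 + 132 - 12 + 1
= 176214841

176214841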